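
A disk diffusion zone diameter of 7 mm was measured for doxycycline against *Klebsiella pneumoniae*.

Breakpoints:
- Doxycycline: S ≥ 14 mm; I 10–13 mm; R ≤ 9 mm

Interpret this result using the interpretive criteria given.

Doxycycline: 7 mm is ≤ 9 mm — R

Resistant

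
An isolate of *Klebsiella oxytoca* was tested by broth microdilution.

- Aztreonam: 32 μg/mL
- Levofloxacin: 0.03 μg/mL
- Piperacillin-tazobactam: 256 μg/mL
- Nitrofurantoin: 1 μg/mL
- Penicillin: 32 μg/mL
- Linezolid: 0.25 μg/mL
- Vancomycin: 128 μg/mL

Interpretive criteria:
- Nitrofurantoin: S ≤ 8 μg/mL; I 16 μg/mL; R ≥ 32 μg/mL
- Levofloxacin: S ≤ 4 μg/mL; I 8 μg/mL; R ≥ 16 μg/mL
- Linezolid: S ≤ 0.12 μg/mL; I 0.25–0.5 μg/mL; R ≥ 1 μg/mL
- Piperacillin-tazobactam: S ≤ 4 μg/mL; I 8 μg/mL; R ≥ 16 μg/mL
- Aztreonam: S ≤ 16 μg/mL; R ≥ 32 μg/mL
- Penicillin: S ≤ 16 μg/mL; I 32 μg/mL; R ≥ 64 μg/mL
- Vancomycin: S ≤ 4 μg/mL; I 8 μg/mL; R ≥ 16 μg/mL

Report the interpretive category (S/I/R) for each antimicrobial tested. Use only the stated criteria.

Aztreonam: 32 μg/mL is ≥ 32 μg/mL — resistant
Levofloxacin 0.03 μg/mL: ≤ 4 μg/mL ⇒ Susceptible
Piperacillin-tazobactam (256 μg/mL) ≥ 16 μg/mL ⇒ resistant
Nitrofurantoin: 1 μg/mL is ≤ 8 μg/mL → Susceptible
Penicillin (32 μg/mL) = 32 μg/mL → I
Linezolid (0.25 μg/mL) in 0.25–0.5 μg/mL ⇒ I
Vancomycin: 128 μg/mL is ≥ 16 μg/mL — R

R, S, R, S, I, I, R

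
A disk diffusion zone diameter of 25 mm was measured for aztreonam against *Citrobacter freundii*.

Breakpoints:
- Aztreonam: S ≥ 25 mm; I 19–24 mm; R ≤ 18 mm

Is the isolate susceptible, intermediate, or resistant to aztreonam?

Susceptible

Aztreonam: 25 mm is ≥ 25 mm ⇒ Susceptible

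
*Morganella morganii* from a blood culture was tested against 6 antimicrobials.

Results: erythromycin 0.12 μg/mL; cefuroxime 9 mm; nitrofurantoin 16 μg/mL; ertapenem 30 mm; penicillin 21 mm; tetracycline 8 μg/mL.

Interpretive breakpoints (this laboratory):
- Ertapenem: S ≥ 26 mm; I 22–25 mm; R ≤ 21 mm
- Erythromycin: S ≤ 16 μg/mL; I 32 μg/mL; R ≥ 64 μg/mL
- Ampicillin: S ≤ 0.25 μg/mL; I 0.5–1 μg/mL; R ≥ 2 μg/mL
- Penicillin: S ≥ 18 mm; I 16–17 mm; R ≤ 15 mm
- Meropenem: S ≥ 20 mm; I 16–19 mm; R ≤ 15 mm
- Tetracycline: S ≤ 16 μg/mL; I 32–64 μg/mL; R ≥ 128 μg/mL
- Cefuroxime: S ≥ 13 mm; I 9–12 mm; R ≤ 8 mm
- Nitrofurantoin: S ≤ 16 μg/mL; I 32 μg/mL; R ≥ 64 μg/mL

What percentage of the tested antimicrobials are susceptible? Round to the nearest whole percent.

83%

Erythromycin 0.12 μg/mL: ≤ 16 μg/mL → S
Cefuroxime: 9 mm is in 9–12 mm → I
Nitrofurantoin 16 μg/mL: ≤ 16 μg/mL → susceptible
Ertapenem (30 mm) ≥ 26 mm — susceptible
Penicillin: 21 mm is ≥ 18 mm → S
Tetracycline 8 μg/mL: ≤ 16 μg/mL ⇒ Susceptible
Susceptible: 5/6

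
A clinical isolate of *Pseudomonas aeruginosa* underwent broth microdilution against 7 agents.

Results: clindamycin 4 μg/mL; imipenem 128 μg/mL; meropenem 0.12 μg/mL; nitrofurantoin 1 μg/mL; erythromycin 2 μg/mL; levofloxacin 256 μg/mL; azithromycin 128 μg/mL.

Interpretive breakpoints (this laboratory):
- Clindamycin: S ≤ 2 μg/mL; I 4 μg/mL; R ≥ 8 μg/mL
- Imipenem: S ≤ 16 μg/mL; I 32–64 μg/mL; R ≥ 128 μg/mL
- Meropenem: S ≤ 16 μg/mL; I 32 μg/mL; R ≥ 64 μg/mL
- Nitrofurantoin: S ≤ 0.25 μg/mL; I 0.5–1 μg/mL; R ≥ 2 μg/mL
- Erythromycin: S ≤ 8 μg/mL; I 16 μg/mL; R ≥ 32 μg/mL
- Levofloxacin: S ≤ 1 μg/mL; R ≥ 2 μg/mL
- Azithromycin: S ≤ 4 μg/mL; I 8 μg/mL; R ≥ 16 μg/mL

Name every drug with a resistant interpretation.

imipenem, levofloxacin, azithromycin

Clindamycin 4 μg/mL: = 4 μg/mL ⇒ intermediate
Imipenem (128 μg/mL) ≥ 128 μg/mL — R
Meropenem 0.12 μg/mL: ≤ 16 μg/mL → Susceptible
Nitrofurantoin 1 μg/mL: in 0.5–1 μg/mL → intermediate
Erythromycin 2 μg/mL: ≤ 8 μg/mL → Susceptible
Levofloxacin (256 μg/mL) ≥ 2 μg/mL — Resistant
Azithromycin (128 μg/mL) ≥ 16 μg/mL — R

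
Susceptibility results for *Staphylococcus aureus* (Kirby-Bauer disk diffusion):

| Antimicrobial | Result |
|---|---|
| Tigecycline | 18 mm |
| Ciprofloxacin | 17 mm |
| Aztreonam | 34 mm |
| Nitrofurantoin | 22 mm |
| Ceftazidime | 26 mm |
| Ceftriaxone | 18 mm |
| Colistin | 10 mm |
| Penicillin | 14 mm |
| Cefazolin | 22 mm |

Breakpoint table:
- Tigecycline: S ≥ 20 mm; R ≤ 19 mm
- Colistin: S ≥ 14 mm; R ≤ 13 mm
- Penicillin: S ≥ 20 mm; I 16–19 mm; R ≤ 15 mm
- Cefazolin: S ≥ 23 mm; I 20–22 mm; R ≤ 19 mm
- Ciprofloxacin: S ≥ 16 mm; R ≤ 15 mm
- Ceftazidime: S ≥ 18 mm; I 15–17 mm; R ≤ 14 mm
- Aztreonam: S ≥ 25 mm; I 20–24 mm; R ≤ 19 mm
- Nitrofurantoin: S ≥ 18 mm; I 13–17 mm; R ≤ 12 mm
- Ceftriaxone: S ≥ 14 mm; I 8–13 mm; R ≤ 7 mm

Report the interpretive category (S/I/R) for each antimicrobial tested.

R, S, S, S, S, S, R, R, I

Tigecycline: 18 mm is ≤ 19 mm — resistant
Ciprofloxacin: 17 mm is ≥ 16 mm → Susceptible
Aztreonam (34 mm) ≥ 25 mm → S
Nitrofurantoin (22 mm) ≥ 18 mm — Susceptible
Ceftazidime (26 mm) ≥ 18 mm — Susceptible
Ceftriaxone: 18 mm is ≥ 14 mm — S
Colistin 10 mm: ≤ 13 mm ⇒ R
Penicillin (14 mm) ≤ 15 mm → resistant
Cefazolin: 22 mm is in 20–22 mm → intermediate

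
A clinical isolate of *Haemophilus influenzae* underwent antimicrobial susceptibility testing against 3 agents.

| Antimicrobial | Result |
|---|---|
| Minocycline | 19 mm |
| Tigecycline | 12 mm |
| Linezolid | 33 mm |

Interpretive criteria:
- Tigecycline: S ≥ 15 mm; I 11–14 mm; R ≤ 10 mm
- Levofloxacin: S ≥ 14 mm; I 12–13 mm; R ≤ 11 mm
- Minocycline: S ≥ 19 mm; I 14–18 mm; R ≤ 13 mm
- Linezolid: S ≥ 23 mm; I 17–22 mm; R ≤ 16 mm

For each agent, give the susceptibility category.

Minocycline 19 mm: ≥ 19 mm ⇒ Susceptible
Tigecycline 12 mm: in 11–14 mm → Intermediate
Linezolid: 33 mm is ≥ 23 mm — susceptible

S, I, S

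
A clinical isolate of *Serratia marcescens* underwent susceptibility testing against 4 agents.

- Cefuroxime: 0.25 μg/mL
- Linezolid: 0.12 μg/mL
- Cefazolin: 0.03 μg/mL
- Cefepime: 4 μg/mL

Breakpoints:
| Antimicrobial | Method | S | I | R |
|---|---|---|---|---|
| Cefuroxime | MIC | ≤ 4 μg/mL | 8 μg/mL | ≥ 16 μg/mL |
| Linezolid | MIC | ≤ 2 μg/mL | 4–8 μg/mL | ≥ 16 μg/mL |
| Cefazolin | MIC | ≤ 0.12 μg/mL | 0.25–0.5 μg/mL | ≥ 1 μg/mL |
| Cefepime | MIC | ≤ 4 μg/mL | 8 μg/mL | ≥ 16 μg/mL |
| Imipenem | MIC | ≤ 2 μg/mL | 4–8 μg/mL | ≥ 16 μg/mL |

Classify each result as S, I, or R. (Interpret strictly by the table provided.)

S, S, S, S

Cefuroxime: 0.25 μg/mL is ≤ 4 μg/mL → Susceptible
Linezolid (0.12 μg/mL) ≤ 2 μg/mL — susceptible
Cefazolin 0.03 μg/mL: ≤ 0.12 μg/mL → susceptible
Cefepime (4 μg/mL) ≤ 4 μg/mL → S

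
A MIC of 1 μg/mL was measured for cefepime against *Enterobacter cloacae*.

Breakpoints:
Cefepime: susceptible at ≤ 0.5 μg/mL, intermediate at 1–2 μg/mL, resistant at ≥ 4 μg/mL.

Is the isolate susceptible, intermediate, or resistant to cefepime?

Cefepime 1 μg/mL: in 1–2 μg/mL → I

I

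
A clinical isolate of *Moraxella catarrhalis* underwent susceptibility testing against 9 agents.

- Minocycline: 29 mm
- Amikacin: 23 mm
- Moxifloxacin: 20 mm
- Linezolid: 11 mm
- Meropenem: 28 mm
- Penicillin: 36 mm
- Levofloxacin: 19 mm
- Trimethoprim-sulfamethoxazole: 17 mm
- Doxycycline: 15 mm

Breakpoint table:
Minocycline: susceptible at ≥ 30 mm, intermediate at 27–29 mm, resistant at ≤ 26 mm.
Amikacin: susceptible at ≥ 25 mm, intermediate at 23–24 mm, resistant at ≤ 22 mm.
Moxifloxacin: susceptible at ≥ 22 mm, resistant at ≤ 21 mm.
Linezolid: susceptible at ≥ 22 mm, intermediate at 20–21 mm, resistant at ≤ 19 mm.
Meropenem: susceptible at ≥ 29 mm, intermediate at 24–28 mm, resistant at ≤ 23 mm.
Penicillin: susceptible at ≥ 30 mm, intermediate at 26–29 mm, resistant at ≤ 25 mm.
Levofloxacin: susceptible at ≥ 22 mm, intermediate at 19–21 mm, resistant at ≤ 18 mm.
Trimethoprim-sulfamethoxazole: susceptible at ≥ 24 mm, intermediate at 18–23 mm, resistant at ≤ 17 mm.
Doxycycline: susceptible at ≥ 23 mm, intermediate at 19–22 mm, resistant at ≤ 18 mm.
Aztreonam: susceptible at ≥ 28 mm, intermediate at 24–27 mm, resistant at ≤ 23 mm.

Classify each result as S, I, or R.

Minocycline (29 mm) in 27–29 mm ⇒ Intermediate
Amikacin: 23 mm is in 23–24 mm ⇒ Intermediate
Moxifloxacin: 20 mm is ≤ 21 mm — Resistant
Linezolid 11 mm: ≤ 19 mm → Resistant
Meropenem (28 mm) in 24–28 mm — intermediate
Penicillin: 36 mm is ≥ 30 mm ⇒ susceptible
Levofloxacin: 19 mm is in 19–21 mm — intermediate
Trimethoprim-sulfamethoxazole (17 mm) ≤ 17 mm — resistant
Doxycycline: 15 mm is ≤ 18 mm → R

I, I, R, R, I, S, I, R, R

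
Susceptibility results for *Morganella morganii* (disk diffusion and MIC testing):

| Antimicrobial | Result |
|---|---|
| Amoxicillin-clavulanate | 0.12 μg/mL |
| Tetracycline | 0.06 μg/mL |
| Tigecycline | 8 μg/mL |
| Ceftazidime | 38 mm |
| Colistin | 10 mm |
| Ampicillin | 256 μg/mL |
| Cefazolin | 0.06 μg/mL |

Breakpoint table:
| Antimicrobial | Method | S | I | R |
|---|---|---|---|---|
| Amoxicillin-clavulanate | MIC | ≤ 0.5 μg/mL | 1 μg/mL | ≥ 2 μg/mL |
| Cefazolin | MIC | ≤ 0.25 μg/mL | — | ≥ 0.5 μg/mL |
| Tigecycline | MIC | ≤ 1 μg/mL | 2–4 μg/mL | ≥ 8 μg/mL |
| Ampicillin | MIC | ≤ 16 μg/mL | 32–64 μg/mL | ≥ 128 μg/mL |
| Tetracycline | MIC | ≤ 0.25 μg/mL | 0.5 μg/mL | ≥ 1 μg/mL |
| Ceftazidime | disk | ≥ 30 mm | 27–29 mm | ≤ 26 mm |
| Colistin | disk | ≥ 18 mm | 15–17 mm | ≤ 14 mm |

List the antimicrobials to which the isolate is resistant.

Amoxicillin-clavulanate (0.12 μg/mL) ≤ 0.5 μg/mL → S
Tetracycline (0.06 μg/mL) ≤ 0.25 μg/mL ⇒ Susceptible
Tigecycline (8 μg/mL) ≥ 8 μg/mL — resistant
Ceftazidime (38 mm) ≥ 30 mm — S
Colistin (10 mm) ≤ 14 mm → Resistant
Ampicillin: 256 μg/mL is ≥ 128 μg/mL ⇒ resistant
Cefazolin (0.06 μg/mL) ≤ 0.25 μg/mL ⇒ susceptible

tigecycline, colistin, ampicillin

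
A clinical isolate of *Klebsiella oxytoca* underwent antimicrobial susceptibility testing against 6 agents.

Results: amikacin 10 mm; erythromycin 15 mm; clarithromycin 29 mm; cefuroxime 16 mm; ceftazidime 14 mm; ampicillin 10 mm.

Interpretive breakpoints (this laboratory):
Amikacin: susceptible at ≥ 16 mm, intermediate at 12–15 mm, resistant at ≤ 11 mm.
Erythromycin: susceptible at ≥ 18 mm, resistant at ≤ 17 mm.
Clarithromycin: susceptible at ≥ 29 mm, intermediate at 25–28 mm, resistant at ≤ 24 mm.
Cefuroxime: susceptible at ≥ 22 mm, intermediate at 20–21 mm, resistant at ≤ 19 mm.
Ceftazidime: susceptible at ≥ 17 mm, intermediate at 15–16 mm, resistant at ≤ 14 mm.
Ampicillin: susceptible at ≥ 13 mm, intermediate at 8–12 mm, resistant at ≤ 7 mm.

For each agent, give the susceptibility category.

Amikacin (10 mm) ≤ 11 mm — Resistant
Erythromycin (15 mm) ≤ 17 mm → R
Clarithromycin: 29 mm is ≥ 29 mm — susceptible
Cefuroxime 16 mm: ≤ 19 mm → R
Ceftazidime 14 mm: ≤ 14 mm — Resistant
Ampicillin 10 mm: in 8–12 mm ⇒ I

R, R, S, R, R, I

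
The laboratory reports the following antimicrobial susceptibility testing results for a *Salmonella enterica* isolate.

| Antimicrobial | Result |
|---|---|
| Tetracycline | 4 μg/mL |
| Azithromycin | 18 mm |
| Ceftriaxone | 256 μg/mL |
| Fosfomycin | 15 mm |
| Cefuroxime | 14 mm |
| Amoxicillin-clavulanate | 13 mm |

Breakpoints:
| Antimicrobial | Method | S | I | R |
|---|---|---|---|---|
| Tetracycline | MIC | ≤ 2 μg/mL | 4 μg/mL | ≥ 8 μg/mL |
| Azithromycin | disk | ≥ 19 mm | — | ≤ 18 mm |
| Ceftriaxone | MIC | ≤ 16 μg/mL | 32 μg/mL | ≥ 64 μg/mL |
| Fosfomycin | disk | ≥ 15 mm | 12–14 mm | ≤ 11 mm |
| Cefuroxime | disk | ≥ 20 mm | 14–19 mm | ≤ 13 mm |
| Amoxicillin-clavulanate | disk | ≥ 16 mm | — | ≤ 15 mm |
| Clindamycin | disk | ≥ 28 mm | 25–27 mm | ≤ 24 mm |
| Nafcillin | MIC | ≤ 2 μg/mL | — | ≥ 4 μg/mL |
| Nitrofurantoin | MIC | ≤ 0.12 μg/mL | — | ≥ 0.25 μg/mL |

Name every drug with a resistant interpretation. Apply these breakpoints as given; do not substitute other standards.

Tetracycline 4 μg/mL: = 4 μg/mL ⇒ I
Azithromycin (18 mm) ≤ 18 mm — resistant
Ceftriaxone 256 μg/mL: ≥ 64 μg/mL → R
Fosfomycin 15 mm: ≥ 15 mm ⇒ susceptible
Cefuroxime: 14 mm is in 14–19 mm ⇒ I
Amoxicillin-clavulanate (13 mm) ≤ 15 mm ⇒ Resistant

azithromycin, ceftriaxone, amoxicillin-clavulanate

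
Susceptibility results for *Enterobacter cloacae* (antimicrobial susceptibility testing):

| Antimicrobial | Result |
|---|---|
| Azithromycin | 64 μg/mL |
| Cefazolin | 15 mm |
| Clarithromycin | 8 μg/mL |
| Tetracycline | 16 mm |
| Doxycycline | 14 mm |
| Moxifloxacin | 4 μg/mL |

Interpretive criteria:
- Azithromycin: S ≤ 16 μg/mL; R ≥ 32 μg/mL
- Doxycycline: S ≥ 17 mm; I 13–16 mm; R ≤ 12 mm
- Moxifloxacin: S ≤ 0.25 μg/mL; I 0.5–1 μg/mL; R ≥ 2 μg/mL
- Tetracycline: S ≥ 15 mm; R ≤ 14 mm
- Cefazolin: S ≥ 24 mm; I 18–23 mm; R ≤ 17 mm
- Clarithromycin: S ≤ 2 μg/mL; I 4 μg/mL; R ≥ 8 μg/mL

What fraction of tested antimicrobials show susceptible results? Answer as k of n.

1 of 6

Azithromycin 64 μg/mL: ≥ 32 μg/mL — R
Cefazolin (15 mm) ≤ 17 mm — R
Clarithromycin: 8 μg/mL is ≥ 8 μg/mL — resistant
Tetracycline 16 mm: ≥ 15 mm — Susceptible
Doxycycline: 14 mm is in 13–16 mm → Intermediate
Moxifloxacin: 4 μg/mL is ≥ 2 μg/mL → Resistant
Susceptible: 1/6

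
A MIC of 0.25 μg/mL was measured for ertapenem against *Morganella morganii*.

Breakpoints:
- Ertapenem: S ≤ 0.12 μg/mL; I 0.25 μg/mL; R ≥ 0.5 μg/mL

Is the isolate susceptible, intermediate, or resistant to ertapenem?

I

Ertapenem (0.25 μg/mL) = 0.25 μg/mL — I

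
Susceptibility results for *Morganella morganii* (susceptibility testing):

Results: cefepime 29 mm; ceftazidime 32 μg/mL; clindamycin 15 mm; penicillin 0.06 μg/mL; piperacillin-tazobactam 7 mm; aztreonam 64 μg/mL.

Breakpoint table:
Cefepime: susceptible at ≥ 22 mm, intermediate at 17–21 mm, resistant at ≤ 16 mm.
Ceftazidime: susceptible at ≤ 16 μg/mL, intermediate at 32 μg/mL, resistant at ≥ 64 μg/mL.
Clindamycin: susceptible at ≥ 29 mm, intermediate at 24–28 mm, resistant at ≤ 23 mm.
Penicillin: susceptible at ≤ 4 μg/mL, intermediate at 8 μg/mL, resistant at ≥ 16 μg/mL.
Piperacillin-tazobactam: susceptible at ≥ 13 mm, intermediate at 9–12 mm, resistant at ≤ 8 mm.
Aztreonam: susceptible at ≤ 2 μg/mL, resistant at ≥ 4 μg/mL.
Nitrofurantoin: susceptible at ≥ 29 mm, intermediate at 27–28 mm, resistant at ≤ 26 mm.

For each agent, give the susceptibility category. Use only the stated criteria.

S, I, R, S, R, R

Cefepime 29 mm: ≥ 22 mm — Susceptible
Ceftazidime 32 μg/mL: = 32 μg/mL ⇒ Intermediate
Clindamycin 15 mm: ≤ 23 mm — R
Penicillin 0.06 μg/mL: ≤ 4 μg/mL ⇒ susceptible
Piperacillin-tazobactam 7 mm: ≤ 8 mm — resistant
Aztreonam (64 μg/mL) ≥ 4 μg/mL — R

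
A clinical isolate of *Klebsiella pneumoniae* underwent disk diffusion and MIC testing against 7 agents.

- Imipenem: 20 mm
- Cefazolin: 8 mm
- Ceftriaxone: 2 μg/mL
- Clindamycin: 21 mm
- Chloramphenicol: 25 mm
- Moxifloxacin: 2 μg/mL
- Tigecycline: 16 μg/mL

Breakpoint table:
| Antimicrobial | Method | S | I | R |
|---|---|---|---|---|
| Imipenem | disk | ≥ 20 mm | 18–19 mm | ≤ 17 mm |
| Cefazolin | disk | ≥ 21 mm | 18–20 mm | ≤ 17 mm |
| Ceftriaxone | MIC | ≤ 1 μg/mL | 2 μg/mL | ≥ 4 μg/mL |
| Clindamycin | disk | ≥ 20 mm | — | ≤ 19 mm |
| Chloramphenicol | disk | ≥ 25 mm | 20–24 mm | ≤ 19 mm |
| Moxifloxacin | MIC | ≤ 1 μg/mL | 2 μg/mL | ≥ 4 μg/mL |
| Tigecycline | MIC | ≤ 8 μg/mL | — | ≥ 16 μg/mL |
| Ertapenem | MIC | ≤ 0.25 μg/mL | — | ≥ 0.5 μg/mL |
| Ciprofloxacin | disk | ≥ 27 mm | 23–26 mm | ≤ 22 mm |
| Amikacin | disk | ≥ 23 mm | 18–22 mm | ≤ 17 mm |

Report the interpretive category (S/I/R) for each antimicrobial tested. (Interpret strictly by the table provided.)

S, R, I, S, S, I, R

Imipenem (20 mm) ≥ 20 mm ⇒ susceptible
Cefazolin 8 mm: ≤ 17 mm ⇒ resistant
Ceftriaxone 2 μg/mL: = 2 μg/mL — I
Clindamycin (21 mm) ≥ 20 mm — Susceptible
Chloramphenicol (25 mm) ≥ 25 mm → S
Moxifloxacin 2 μg/mL: = 2 μg/mL — intermediate
Tigecycline (16 μg/mL) ≥ 16 μg/mL — resistant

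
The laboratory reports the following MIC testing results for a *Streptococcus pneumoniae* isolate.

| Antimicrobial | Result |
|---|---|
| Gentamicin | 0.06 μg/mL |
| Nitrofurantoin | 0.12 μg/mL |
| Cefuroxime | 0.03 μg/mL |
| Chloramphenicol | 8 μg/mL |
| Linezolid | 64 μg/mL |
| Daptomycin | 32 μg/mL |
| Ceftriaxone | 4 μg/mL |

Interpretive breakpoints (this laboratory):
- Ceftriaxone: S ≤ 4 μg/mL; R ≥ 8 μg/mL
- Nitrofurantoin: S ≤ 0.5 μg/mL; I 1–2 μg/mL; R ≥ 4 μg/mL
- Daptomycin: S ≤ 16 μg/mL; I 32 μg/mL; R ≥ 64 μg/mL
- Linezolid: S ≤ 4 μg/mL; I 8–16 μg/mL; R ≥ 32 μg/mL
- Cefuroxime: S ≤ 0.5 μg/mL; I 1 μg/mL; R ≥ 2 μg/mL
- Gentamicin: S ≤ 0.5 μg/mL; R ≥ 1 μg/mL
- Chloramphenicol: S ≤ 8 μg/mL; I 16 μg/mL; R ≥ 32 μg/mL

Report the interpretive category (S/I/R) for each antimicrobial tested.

Gentamicin (0.06 μg/mL) ≤ 0.5 μg/mL → susceptible
Nitrofurantoin: 0.12 μg/mL is ≤ 0.5 μg/mL ⇒ S
Cefuroxime (0.03 μg/mL) ≤ 0.5 μg/mL — S
Chloramphenicol (8 μg/mL) ≤ 8 μg/mL ⇒ Susceptible
Linezolid 64 μg/mL: ≥ 32 μg/mL ⇒ R
Daptomycin: 32 μg/mL is = 32 μg/mL — Intermediate
Ceftriaxone: 4 μg/mL is ≤ 4 μg/mL — Susceptible

S, S, S, S, R, I, S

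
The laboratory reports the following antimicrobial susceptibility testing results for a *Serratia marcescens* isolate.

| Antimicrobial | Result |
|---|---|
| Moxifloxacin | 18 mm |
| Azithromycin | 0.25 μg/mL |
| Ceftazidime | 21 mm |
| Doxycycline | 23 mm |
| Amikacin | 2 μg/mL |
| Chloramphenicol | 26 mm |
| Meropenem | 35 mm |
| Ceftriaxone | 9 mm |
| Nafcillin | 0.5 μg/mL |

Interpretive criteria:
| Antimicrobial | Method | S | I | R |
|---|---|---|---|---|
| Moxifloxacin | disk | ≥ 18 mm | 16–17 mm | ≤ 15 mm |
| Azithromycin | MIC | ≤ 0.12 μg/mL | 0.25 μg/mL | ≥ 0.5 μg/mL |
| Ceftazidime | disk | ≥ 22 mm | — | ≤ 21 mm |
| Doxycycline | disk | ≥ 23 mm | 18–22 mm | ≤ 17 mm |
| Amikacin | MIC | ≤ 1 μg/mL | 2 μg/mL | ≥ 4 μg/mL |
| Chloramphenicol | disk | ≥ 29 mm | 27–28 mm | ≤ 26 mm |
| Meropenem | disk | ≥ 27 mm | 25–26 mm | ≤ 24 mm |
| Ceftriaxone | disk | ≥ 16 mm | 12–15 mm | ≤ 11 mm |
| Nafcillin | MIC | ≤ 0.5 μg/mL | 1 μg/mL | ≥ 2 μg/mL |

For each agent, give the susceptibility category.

Moxifloxacin: 18 mm is ≥ 18 mm ⇒ S
Azithromycin (0.25 μg/mL) = 0.25 μg/mL → I
Ceftazidime (21 mm) ≤ 21 mm → R
Doxycycline 23 mm: ≥ 23 mm — S
Amikacin: 2 μg/mL is = 2 μg/mL ⇒ I
Chloramphenicol (26 mm) ≤ 26 mm → R
Meropenem: 35 mm is ≥ 27 mm — susceptible
Ceftriaxone (9 mm) ≤ 11 mm → R
Nafcillin: 0.5 μg/mL is ≤ 0.5 μg/mL ⇒ S

S, I, R, S, I, R, S, R, S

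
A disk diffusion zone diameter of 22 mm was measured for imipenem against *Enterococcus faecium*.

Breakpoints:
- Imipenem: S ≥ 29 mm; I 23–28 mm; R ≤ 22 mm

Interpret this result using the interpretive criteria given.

Resistant

Imipenem (22 mm) ≤ 22 mm ⇒ Resistant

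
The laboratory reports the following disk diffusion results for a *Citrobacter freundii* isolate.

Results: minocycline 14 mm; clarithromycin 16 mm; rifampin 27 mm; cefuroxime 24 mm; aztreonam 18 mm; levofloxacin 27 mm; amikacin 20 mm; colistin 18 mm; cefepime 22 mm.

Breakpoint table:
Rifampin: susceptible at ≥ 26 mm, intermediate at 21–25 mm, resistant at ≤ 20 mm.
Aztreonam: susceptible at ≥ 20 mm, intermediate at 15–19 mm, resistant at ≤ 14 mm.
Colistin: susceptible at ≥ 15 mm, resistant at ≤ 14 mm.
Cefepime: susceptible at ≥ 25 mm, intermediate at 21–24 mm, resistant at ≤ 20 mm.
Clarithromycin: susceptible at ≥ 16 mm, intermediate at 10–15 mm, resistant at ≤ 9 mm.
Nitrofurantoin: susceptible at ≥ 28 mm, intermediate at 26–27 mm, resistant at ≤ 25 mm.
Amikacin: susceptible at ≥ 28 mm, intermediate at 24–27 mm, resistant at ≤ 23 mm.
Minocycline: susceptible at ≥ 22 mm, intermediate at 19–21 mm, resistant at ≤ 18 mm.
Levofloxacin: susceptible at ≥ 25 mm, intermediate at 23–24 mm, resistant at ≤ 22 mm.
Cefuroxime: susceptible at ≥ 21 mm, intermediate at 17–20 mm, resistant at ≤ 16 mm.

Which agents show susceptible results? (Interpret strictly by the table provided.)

clarithromycin, rifampin, cefuroxime, levofloxacin, colistin

Minocycline 14 mm: ≤ 18 mm ⇒ resistant
Clarithromycin 16 mm: ≥ 16 mm → Susceptible
Rifampin (27 mm) ≥ 26 mm → susceptible
Cefuroxime (24 mm) ≥ 21 mm ⇒ S
Aztreonam: 18 mm is in 15–19 mm — intermediate
Levofloxacin 27 mm: ≥ 25 mm ⇒ S
Amikacin: 20 mm is ≤ 23 mm → R
Colistin: 18 mm is ≥ 15 mm ⇒ susceptible
Cefepime (22 mm) in 21–24 mm — I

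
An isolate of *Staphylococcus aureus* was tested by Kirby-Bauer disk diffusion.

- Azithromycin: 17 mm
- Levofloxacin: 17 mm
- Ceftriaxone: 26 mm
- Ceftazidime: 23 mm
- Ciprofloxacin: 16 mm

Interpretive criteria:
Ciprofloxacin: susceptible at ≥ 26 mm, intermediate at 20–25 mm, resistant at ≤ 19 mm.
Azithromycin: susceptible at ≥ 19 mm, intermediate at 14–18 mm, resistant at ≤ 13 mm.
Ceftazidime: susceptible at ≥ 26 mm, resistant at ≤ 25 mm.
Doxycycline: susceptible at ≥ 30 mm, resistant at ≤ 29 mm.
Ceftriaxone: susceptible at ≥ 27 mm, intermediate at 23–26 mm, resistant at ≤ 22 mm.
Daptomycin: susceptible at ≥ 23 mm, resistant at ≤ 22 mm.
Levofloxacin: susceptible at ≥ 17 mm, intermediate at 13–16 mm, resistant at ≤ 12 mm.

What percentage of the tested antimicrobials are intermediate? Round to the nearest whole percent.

40%

Azithromycin 17 mm: in 14–18 mm — Intermediate
Levofloxacin (17 mm) ≥ 17 mm ⇒ susceptible
Ceftriaxone 26 mm: in 23–26 mm — I
Ceftazidime 23 mm: ≤ 25 mm — R
Ciprofloxacin 16 mm: ≤ 19 mm ⇒ resistant
Intermediate: 2/5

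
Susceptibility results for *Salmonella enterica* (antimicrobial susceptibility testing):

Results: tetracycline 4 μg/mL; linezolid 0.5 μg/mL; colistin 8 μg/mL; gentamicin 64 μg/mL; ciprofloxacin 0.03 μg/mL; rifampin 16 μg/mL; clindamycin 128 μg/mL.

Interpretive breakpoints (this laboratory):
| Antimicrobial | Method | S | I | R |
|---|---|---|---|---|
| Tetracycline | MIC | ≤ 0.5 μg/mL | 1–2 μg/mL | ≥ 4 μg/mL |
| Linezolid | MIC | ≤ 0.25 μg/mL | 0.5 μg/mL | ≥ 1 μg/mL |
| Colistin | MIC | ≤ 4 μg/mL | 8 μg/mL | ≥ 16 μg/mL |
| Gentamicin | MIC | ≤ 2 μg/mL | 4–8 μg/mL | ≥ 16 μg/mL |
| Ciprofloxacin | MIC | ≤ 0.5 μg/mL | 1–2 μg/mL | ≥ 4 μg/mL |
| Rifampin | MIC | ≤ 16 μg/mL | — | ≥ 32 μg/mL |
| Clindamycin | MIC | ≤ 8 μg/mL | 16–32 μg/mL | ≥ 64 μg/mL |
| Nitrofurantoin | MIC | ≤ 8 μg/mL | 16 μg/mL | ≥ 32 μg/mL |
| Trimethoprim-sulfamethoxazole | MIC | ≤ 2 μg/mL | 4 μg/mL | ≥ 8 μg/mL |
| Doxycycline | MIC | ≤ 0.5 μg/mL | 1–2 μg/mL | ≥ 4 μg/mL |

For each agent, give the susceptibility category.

R, I, I, R, S, S, R

Tetracycline (4 μg/mL) ≥ 4 μg/mL ⇒ R
Linezolid (0.5 μg/mL) = 0.5 μg/mL ⇒ intermediate
Colistin: 8 μg/mL is = 8 μg/mL ⇒ I
Gentamicin: 64 μg/mL is ≥ 16 μg/mL — resistant
Ciprofloxacin: 0.03 μg/mL is ≤ 0.5 μg/mL ⇒ S
Rifampin: 16 μg/mL is ≤ 16 μg/mL ⇒ Susceptible
Clindamycin (128 μg/mL) ≥ 64 μg/mL ⇒ resistant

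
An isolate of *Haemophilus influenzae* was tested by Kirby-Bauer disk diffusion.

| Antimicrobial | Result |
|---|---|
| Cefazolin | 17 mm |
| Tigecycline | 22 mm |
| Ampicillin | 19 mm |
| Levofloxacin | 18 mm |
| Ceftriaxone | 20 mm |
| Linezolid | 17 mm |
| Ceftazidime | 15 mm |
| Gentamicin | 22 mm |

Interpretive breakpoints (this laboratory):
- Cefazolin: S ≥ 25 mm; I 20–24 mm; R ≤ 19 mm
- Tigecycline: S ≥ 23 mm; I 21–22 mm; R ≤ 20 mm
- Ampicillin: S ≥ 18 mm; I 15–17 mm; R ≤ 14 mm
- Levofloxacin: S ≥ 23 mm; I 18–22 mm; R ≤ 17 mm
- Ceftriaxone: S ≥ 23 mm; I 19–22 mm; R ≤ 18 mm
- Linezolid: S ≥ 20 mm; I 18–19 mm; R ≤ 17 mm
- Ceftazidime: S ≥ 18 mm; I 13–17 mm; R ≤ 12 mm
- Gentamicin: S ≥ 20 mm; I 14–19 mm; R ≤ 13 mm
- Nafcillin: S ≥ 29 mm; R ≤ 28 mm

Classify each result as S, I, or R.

Cefazolin (17 mm) ≤ 19 mm ⇒ resistant
Tigecycline: 22 mm is in 21–22 mm → I
Ampicillin: 19 mm is ≥ 18 mm ⇒ S
Levofloxacin 18 mm: in 18–22 mm — I
Ceftriaxone: 20 mm is in 19–22 mm → I
Linezolid: 17 mm is ≤ 17 mm — Resistant
Ceftazidime: 15 mm is in 13–17 mm → intermediate
Gentamicin: 22 mm is ≥ 20 mm → Susceptible

R, I, S, I, I, R, I, S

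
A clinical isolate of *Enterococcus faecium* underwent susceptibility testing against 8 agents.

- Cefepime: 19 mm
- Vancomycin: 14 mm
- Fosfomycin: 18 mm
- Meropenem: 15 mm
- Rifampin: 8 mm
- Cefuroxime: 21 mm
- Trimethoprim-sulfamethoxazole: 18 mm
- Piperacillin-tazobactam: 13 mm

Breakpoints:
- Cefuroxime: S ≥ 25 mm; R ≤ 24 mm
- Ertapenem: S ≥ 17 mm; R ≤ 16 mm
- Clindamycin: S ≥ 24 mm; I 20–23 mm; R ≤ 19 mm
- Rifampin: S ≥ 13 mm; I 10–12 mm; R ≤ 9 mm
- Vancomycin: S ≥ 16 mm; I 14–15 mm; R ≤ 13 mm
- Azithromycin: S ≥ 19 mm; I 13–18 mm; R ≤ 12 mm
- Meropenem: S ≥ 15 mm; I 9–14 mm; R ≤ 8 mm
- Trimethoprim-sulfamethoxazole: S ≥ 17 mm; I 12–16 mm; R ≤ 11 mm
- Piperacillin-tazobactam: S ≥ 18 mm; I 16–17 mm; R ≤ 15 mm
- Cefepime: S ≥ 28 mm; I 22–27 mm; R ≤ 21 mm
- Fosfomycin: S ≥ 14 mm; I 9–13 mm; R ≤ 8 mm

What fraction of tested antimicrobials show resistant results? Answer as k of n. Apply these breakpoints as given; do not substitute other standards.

4 of 8

Cefepime: 19 mm is ≤ 21 mm ⇒ R
Vancomycin (14 mm) in 14–15 mm → I
Fosfomycin: 18 mm is ≥ 14 mm ⇒ susceptible
Meropenem 15 mm: ≥ 15 mm — Susceptible
Rifampin 8 mm: ≤ 9 mm — R
Cefuroxime 21 mm: ≤ 24 mm ⇒ R
Trimethoprim-sulfamethoxazole 18 mm: ≥ 17 mm → S
Piperacillin-tazobactam 13 mm: ≤ 15 mm → resistant
Resistant: 4/8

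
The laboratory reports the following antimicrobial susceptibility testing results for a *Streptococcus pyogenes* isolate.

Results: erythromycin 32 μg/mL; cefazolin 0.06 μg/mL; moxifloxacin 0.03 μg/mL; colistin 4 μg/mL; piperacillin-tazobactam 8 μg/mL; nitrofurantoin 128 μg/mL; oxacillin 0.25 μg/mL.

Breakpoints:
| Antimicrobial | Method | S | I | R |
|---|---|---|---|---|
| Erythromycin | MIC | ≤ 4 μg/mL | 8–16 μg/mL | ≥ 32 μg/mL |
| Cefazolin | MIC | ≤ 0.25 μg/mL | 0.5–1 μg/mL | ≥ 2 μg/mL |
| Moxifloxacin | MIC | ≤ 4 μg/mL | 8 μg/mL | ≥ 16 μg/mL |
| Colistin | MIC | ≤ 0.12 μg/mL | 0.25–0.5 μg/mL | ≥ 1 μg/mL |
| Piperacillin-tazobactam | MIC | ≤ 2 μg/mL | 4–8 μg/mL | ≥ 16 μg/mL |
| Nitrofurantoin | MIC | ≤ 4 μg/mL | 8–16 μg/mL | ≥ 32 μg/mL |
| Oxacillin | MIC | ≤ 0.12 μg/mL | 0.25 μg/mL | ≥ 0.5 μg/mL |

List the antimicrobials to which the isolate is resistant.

erythromycin, colistin, nitrofurantoin

Erythromycin 32 μg/mL: ≥ 32 μg/mL ⇒ resistant
Cefazolin (0.06 μg/mL) ≤ 0.25 μg/mL ⇒ S
Moxifloxacin (0.03 μg/mL) ≤ 4 μg/mL → susceptible
Colistin (4 μg/mL) ≥ 1 μg/mL — resistant
Piperacillin-tazobactam 8 μg/mL: in 4–8 μg/mL ⇒ intermediate
Nitrofurantoin: 128 μg/mL is ≥ 32 μg/mL — Resistant
Oxacillin 0.25 μg/mL: = 0.25 μg/mL → intermediate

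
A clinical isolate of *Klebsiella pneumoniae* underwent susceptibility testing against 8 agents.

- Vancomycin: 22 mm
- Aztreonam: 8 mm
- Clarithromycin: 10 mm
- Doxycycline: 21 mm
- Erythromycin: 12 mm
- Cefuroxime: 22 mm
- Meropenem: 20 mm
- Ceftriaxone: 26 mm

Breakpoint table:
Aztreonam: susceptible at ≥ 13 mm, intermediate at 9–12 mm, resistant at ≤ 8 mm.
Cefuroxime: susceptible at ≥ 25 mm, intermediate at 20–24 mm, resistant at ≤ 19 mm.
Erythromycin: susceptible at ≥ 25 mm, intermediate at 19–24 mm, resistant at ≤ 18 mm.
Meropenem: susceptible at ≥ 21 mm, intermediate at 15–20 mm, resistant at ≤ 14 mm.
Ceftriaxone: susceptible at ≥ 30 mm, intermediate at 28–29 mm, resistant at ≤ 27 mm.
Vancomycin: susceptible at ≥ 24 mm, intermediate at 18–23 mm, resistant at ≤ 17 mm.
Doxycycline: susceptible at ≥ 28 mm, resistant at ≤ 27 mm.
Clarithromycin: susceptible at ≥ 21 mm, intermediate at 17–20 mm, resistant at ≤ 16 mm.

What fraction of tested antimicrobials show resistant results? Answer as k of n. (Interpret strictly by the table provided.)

5 of 8

Vancomycin 22 mm: in 18–23 mm → intermediate
Aztreonam: 8 mm is ≤ 8 mm → R
Clarithromycin 10 mm: ≤ 16 mm → R
Doxycycline: 21 mm is ≤ 27 mm — R
Erythromycin: 12 mm is ≤ 18 mm → resistant
Cefuroxime 22 mm: in 20–24 mm ⇒ Intermediate
Meropenem 20 mm: in 15–20 mm → intermediate
Ceftriaxone: 26 mm is ≤ 27 mm — R
Resistant: 5/8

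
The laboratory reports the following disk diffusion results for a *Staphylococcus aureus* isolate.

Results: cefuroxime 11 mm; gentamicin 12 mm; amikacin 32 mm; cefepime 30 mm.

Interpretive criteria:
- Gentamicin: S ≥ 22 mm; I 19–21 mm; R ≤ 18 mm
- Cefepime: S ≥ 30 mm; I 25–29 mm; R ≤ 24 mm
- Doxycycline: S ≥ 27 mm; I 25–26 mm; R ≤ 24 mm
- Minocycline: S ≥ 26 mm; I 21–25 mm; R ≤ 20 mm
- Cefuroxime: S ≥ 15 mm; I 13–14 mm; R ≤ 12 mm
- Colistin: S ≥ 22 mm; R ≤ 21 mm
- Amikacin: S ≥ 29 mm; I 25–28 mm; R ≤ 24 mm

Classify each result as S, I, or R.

Cefuroxime 11 mm: ≤ 12 mm → Resistant
Gentamicin 12 mm: ≤ 18 mm — resistant
Amikacin (32 mm) ≥ 29 mm ⇒ susceptible
Cefepime: 30 mm is ≥ 30 mm — susceptible

R, R, S, S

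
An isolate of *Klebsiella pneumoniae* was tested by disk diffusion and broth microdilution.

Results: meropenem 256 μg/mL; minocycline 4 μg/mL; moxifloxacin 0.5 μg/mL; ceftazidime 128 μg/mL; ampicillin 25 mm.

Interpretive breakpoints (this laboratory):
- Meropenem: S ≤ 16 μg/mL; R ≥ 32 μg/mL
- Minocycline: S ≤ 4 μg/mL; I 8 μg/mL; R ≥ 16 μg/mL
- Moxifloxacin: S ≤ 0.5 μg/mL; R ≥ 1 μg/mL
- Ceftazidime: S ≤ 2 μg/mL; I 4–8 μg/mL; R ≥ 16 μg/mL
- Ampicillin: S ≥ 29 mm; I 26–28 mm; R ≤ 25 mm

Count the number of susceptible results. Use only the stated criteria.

Meropenem 256 μg/mL: ≥ 32 μg/mL — R
Minocycline (4 μg/mL) ≤ 4 μg/mL → susceptible
Moxifloxacin (0.5 μg/mL) ≤ 0.5 μg/mL — S
Ceftazidime: 128 μg/mL is ≥ 16 μg/mL → Resistant
Ampicillin 25 mm: ≤ 25 mm — R
Susceptible: 2

2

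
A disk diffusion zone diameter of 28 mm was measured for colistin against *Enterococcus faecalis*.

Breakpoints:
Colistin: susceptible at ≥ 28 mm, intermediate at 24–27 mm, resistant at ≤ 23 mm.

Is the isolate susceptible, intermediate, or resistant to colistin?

Colistin: 28 mm is ≥ 28 mm → susceptible

Susceptible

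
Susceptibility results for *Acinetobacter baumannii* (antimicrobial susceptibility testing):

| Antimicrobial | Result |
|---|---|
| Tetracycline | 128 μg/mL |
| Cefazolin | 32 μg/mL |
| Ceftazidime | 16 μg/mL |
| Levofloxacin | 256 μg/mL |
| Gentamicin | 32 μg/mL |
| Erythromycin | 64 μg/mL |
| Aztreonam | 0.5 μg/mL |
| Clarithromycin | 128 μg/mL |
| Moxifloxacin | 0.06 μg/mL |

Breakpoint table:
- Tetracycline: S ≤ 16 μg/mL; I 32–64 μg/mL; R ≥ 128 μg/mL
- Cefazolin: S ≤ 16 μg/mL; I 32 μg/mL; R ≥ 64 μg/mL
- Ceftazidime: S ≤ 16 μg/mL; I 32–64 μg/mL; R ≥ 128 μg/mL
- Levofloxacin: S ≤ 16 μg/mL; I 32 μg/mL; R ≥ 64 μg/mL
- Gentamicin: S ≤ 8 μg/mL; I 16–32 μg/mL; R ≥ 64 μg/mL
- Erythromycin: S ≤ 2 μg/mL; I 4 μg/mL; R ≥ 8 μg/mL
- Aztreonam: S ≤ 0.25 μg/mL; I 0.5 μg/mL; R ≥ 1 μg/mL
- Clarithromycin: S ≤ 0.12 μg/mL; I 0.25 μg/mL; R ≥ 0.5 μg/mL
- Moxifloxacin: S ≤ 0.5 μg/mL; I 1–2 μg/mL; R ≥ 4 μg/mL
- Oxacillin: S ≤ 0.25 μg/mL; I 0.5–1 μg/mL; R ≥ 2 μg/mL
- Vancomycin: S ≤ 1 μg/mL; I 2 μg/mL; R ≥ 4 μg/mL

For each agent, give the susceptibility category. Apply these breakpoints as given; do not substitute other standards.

Tetracycline (128 μg/mL) ≥ 128 μg/mL ⇒ resistant
Cefazolin 32 μg/mL: = 32 μg/mL ⇒ Intermediate
Ceftazidime 16 μg/mL: ≤ 16 μg/mL — susceptible
Levofloxacin (256 μg/mL) ≥ 64 μg/mL — Resistant
Gentamicin 32 μg/mL: in 16–32 μg/mL → intermediate
Erythromycin 64 μg/mL: ≥ 8 μg/mL — Resistant
Aztreonam 0.5 μg/mL: = 0.5 μg/mL — I
Clarithromycin: 128 μg/mL is ≥ 0.5 μg/mL — resistant
Moxifloxacin (0.06 μg/mL) ≤ 0.5 μg/mL → susceptible

R, I, S, R, I, R, I, R, S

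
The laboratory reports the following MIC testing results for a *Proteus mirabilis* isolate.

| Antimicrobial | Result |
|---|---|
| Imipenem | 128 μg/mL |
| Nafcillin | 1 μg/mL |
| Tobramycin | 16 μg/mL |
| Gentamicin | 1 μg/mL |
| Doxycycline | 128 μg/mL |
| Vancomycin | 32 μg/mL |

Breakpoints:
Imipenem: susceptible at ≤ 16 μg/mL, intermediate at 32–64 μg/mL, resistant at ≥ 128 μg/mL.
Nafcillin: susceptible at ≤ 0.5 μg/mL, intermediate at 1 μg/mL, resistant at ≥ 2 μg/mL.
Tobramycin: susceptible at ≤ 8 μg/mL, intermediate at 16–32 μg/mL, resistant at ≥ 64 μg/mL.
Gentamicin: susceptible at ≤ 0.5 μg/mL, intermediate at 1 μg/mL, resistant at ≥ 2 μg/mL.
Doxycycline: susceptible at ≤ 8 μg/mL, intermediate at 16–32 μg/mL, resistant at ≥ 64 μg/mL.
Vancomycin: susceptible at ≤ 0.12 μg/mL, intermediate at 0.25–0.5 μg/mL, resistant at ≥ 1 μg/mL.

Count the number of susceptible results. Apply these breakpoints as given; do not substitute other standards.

0

Imipenem 128 μg/mL: ≥ 128 μg/mL ⇒ resistant
Nafcillin: 1 μg/mL is = 1 μg/mL → Intermediate
Tobramycin (16 μg/mL) in 16–32 μg/mL → Intermediate
Gentamicin: 1 μg/mL is = 1 μg/mL ⇒ I
Doxycycline 128 μg/mL: ≥ 64 μg/mL → R
Vancomycin: 32 μg/mL is ≥ 1 μg/mL ⇒ resistant
Susceptible: 0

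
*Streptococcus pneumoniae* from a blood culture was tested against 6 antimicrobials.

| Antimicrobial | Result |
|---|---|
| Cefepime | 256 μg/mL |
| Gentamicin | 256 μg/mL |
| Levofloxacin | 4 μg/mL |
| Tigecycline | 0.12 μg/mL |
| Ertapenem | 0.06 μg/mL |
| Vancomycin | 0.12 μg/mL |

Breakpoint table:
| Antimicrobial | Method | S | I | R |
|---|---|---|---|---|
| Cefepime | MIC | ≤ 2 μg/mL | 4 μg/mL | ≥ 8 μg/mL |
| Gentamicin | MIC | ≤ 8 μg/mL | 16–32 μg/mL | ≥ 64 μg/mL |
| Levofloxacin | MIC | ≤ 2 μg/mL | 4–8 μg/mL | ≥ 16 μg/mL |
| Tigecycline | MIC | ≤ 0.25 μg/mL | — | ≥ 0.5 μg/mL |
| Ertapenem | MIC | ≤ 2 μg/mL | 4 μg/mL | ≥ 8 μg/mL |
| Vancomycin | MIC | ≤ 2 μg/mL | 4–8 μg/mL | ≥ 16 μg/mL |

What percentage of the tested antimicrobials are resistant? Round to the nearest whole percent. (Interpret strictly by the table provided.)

Cefepime 256 μg/mL: ≥ 8 μg/mL — resistant
Gentamicin (256 μg/mL) ≥ 64 μg/mL — Resistant
Levofloxacin (4 μg/mL) in 4–8 μg/mL — Intermediate
Tigecycline 0.12 μg/mL: ≤ 0.25 μg/mL ⇒ susceptible
Ertapenem (0.06 μg/mL) ≤ 2 μg/mL → susceptible
Vancomycin: 0.12 μg/mL is ≤ 2 μg/mL — Susceptible
Resistant: 2/6

33%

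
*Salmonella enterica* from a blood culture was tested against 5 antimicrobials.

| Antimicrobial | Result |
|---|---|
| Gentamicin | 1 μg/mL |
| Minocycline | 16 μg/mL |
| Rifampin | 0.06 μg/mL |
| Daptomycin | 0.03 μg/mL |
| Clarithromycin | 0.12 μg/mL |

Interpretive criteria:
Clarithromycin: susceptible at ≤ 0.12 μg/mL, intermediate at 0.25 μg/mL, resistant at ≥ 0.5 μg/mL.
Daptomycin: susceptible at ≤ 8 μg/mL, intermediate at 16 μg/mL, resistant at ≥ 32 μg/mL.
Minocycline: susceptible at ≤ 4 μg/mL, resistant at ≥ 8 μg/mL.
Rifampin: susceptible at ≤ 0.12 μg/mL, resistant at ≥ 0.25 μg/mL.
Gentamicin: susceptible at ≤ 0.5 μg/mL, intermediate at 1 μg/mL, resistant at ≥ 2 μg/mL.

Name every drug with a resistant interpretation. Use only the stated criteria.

minocycline

Gentamicin (1 μg/mL) = 1 μg/mL ⇒ Intermediate
Minocycline (16 μg/mL) ≥ 8 μg/mL → R
Rifampin (0.06 μg/mL) ≤ 0.12 μg/mL ⇒ susceptible
Daptomycin 0.03 μg/mL: ≤ 8 μg/mL → Susceptible
Clarithromycin: 0.12 μg/mL is ≤ 0.12 μg/mL → Susceptible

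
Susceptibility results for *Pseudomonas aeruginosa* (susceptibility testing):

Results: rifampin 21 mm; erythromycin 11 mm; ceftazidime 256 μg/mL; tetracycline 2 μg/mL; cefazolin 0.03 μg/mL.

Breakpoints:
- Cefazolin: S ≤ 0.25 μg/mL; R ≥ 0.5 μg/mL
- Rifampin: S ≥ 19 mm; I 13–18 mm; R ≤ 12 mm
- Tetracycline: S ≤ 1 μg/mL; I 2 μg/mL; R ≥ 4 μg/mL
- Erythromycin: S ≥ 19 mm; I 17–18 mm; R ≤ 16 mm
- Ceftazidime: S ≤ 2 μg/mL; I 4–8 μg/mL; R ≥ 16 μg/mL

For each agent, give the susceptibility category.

S, R, R, I, S

Rifampin (21 mm) ≥ 19 mm → Susceptible
Erythromycin 11 mm: ≤ 16 mm — resistant
Ceftazidime 256 μg/mL: ≥ 16 μg/mL → resistant
Tetracycline 2 μg/mL: = 2 μg/mL → Intermediate
Cefazolin: 0.03 μg/mL is ≤ 0.25 μg/mL ⇒ susceptible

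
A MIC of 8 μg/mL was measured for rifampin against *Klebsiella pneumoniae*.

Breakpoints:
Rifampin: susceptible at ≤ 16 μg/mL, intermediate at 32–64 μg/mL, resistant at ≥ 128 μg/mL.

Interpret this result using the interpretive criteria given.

S

Rifampin (8 μg/mL) ≤ 16 μg/mL — susceptible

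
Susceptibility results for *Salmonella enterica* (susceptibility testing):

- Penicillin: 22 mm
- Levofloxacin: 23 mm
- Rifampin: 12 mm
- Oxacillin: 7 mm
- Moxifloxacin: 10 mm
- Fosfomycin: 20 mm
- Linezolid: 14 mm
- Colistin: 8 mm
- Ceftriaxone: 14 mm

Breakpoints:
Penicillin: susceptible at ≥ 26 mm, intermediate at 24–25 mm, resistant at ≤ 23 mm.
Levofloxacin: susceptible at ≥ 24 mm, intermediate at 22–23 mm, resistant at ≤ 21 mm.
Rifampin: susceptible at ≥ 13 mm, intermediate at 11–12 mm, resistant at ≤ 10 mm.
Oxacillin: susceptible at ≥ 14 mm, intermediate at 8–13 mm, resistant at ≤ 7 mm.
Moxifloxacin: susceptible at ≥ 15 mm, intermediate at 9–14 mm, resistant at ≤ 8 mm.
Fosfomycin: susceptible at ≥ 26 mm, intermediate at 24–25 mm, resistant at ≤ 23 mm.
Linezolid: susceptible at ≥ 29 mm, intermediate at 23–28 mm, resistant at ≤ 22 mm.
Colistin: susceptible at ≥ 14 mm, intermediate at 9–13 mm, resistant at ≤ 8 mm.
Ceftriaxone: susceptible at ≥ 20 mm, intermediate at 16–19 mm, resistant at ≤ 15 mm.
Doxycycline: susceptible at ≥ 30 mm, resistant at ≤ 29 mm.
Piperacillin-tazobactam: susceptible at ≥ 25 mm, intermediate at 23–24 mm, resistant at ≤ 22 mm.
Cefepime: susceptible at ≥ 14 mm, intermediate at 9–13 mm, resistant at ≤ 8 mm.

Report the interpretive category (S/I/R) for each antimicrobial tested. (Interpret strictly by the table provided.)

Penicillin: 22 mm is ≤ 23 mm → Resistant
Levofloxacin: 23 mm is in 22–23 mm ⇒ intermediate
Rifampin 12 mm: in 11–12 mm → Intermediate
Oxacillin: 7 mm is ≤ 7 mm ⇒ Resistant
Moxifloxacin: 10 mm is in 9–14 mm — I
Fosfomycin: 20 mm is ≤ 23 mm → resistant
Linezolid: 14 mm is ≤ 22 mm ⇒ R
Colistin 8 mm: ≤ 8 mm → resistant
Ceftriaxone: 14 mm is ≤ 15 mm ⇒ R

R, I, I, R, I, R, R, R, R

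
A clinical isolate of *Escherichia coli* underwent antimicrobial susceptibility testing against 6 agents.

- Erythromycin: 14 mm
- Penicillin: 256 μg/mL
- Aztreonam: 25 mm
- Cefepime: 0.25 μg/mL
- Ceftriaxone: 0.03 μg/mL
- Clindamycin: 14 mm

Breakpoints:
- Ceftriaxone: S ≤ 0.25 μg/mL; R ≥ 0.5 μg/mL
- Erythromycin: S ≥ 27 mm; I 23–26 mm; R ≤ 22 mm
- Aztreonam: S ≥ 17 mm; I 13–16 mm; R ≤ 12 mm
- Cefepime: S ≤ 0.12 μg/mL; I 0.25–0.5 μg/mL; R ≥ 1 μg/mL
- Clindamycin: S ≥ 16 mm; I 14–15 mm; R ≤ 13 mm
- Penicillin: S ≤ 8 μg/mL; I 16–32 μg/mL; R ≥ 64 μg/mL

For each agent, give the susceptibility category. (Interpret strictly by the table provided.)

R, R, S, I, S, I

Erythromycin 14 mm: ≤ 22 mm ⇒ resistant
Penicillin: 256 μg/mL is ≥ 64 μg/mL ⇒ resistant
Aztreonam (25 mm) ≥ 17 mm — Susceptible
Cefepime (0.25 μg/mL) in 0.25–0.5 μg/mL ⇒ intermediate
Ceftriaxone 0.03 μg/mL: ≤ 0.25 μg/mL — S
Clindamycin: 14 mm is in 14–15 mm — I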